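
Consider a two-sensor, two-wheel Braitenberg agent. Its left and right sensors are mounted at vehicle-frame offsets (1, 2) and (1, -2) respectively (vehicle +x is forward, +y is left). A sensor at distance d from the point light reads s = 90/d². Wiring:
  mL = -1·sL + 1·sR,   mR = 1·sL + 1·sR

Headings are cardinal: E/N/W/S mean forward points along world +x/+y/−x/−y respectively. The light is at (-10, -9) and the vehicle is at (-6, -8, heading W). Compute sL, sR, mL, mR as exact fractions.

left sensor world pos  = (-7, -10); dL² = 10
right sensor world pos = (-7, -6); dR² = 18
sL = 90/10 = 9
sR = 90/18 = 5
mL = -1·sL + 1·sR = -4
mR = 1·sL + 1·sR = 14

9 5 -4 14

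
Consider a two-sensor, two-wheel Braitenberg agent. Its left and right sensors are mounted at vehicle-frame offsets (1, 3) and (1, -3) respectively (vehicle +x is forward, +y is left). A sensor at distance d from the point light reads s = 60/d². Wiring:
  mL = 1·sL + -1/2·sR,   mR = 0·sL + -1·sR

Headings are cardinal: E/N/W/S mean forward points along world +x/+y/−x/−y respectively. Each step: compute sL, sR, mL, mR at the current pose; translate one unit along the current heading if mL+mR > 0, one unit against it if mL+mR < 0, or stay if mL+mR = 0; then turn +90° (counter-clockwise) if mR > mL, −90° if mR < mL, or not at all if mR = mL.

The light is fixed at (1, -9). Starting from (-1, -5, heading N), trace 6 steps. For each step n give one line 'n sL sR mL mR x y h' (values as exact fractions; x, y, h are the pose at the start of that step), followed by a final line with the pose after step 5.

n=0: pose=(-1,-5,N); sL=6/5, sR=30/13; mL=3/65, mR=-30/13; mL+mR=-147/65 → advance -1; mR−mL=-153/65 → turn -1·90°
n=1: pose=(-1,-6,E); sL=60/37, sR=60; mL=-1050/37, mR=-60; mL+mR=-3270/37 → advance -1; mR−mL=-1170/37 → turn -1·90°
n=2: pose=(-2,-6,S); sL=15, sR=3/2; mL=57/4, mR=-3/2; mL+mR=51/4 → advance +1; mR−mL=-63/4 → turn -1·90°
n=3: pose=(-2,-7,W); sL=60/17, sR=60/41; mL=1950/697, mR=-60/41; mL+mR=930/697 → advance +1; mR−mL=-2970/697 → turn -1·90°
n=4: pose=(-3,-7,N); sL=30/29, sR=6; mL=-57/29, mR=-6; mL+mR=-231/29 → advance -1; mR−mL=-117/29 → turn -1·90°
n=5: pose=(-3,-8,E); sL=12/5, sR=60/13; mL=6/65, mR=-60/13; mL+mR=-294/65 → advance -1; mR−mL=-306/65 → turn -1·90°

0 6/5 30/13 3/65 -30/13 -1 -5 N
1 60/37 60 -1050/37 -60 -1 -6 E
2 15 3/2 57/4 -3/2 -2 -6 S
3 60/17 60/41 1950/697 -60/41 -2 -7 W
4 30/29 6 -57/29 -6 -3 -7 N
5 12/5 60/13 6/65 -60/13 -3 -8 E
final -4 -8 S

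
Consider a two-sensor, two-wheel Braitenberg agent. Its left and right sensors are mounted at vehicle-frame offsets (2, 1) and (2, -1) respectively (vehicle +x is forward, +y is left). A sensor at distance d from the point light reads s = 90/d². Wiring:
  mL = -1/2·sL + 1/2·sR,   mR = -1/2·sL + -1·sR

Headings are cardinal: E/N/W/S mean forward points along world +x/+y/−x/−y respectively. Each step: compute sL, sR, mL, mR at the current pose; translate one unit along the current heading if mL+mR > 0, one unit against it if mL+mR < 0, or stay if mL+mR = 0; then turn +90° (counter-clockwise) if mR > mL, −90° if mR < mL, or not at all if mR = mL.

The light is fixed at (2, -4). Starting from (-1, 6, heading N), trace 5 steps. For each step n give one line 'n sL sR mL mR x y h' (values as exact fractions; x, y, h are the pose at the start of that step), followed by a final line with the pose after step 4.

n=0: pose=(-1,6,N); sL=9/16, sR=45/74; mL=27/1184, mR=-1053/1184; mL+mR=-513/592 → advance -1; mR−mL=-135/148 → turn -1·90°
n=1: pose=(-1,5,E); sL=90/101, sR=18/13; mL=324/1313, mR=-2403/1313; mL+mR=-2079/1313 → advance -1; mR−mL=-27/13 → turn -1·90°
n=2: pose=(-2,5,S); sL=45/29, sR=45/37; mL=-180/1073, mR=-4275/2146; mL+mR=-4635/2146 → advance -1; mR−mL=-135/74 → turn -1·90°
n=3: pose=(-2,6,W); sL=10/13, sR=90/157; mL=-200/2041, mR=-1955/2041; mL+mR=-2155/2041 → advance -1; mR−mL=-135/157 → turn -1·90°
n=4: pose=(-1,6,N); sL=9/16, sR=45/74; mL=27/1184, mR=-1053/1184; mL+mR=-513/592 → advance -1; mR−mL=-135/148 → turn -1·90°

0 9/16 45/74 27/1184 -1053/1184 -1 6 N
1 90/101 18/13 324/1313 -2403/1313 -1 5 E
2 45/29 45/37 -180/1073 -4275/2146 -2 5 S
3 10/13 90/157 -200/2041 -1955/2041 -2 6 W
4 9/16 45/74 27/1184 -1053/1184 -1 6 N
final -1 5 E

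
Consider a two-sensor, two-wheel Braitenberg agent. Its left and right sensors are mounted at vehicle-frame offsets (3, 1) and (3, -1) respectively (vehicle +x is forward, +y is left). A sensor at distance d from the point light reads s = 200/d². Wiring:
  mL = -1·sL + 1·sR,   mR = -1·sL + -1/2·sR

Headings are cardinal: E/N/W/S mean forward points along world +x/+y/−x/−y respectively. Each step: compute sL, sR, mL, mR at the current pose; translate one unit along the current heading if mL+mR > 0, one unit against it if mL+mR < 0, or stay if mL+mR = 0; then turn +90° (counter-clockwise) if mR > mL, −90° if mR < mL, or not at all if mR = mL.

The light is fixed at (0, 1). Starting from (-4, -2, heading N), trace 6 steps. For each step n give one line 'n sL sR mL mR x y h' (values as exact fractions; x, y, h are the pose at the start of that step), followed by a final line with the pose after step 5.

0 8 200/9 128/9 -172/9 -4 -2 N
1 20 100/13 -160/13 -310/13 -4 -3 E
2 40/13 40/17 -160/221 -940/221 -5 -3 S
3 5/2 50/17 15/34 -135/34 -5 -2 W
4 8 200/9 128/9 -172/9 -4 -2 N
5 20 100/13 -160/13 -310/13 -4 -3 E
final -5 -3 S

n=0: pose=(-4,-2,N); sL=8, sR=200/9; mL=128/9, mR=-172/9; mL+mR=-44/9 → advance -1; mR−mL=-100/3 → turn -1·90°
n=1: pose=(-4,-3,E); sL=20, sR=100/13; mL=-160/13, mR=-310/13; mL+mR=-470/13 → advance -1; mR−mL=-150/13 → turn -1·90°
n=2: pose=(-5,-3,S); sL=40/13, sR=40/17; mL=-160/221, mR=-940/221; mL+mR=-1100/221 → advance -1; mR−mL=-60/17 → turn -1·90°
n=3: pose=(-5,-2,W); sL=5/2, sR=50/17; mL=15/34, mR=-135/34; mL+mR=-60/17 → advance -1; mR−mL=-75/17 → turn -1·90°
n=4: pose=(-4,-2,N); sL=8, sR=200/9; mL=128/9, mR=-172/9; mL+mR=-44/9 → advance -1; mR−mL=-100/3 → turn -1·90°
n=5: pose=(-4,-3,E); sL=20, sR=100/13; mL=-160/13, mR=-310/13; mL+mR=-470/13 → advance -1; mR−mL=-150/13 → turn -1·90°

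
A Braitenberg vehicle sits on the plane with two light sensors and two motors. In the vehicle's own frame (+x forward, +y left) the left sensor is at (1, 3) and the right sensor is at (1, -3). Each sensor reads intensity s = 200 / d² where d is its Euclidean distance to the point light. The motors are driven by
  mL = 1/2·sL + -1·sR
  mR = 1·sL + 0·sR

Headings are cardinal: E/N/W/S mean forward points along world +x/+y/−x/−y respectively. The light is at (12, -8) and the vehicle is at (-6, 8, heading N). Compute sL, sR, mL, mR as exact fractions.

left sensor world pos  = (-9, 9); dL² = 730
right sensor world pos = (-3, 9); dR² = 514
sL = 200/730 = 20/73
sR = 200/514 = 100/257
mL = 1/2·sL + -1·sR = -4730/18761
mR = 1·sL + 0·sR = 20/73

20/73 100/257 -4730/18761 20/73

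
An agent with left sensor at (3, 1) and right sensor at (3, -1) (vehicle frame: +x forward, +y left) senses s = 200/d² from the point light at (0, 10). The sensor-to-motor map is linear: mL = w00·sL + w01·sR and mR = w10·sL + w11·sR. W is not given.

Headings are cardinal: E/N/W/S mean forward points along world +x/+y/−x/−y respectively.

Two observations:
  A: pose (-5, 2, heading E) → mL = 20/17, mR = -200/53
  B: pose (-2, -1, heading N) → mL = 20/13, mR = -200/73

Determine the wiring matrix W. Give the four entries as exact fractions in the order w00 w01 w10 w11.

0 1/2 -1 0

obs A: pose=(-5,2,E) → sL=200/53, sR=40/17, mL=20/17, mR=-200/53
obs B: pose=(-2,-1,N) → sL=200/73, sR=40/13, mL=20/13, mR=-200/73
sensor matrix S = [[200/53, 40/17], [200/73, 40/13]]; det S = 4416000/855049
solve [mL_A; mL_B] = S·[w00; w01] and [mR_A; mR_B] = S·[w10; w11]:
  w00 = 0, w01 = 1/2, w10 = -1, w11 = 0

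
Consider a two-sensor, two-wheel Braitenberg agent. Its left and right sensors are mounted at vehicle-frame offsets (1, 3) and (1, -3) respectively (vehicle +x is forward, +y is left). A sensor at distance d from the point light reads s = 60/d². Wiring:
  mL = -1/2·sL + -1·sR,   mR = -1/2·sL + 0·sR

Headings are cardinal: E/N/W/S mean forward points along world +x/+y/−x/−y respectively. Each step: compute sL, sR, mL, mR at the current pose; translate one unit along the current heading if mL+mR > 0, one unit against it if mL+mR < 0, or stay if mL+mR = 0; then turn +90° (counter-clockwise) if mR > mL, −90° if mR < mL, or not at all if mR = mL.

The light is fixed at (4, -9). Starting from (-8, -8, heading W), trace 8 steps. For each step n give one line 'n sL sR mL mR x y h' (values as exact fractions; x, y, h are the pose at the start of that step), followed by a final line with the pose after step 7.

n=0: pose=(-8,-8,W); sL=60/173, sR=12/37; mL=-3186/6401, mR=-30/173; mL+mR=-4296/6401 → advance -1; mR−mL=12/37 → turn +1·90°
n=1: pose=(-7,-8,S); sL=15/16, sR=15/49; mL=-1215/1568, mR=-15/32; mL+mR=-975/784 → advance -1; mR−mL=15/49 → turn +1·90°
n=2: pose=(-7,-7,E); sL=12/25, sR=60/101; mL=-2106/2525, mR=-6/25; mL+mR=-2712/2525 → advance -1; mR−mL=60/101 → turn +1·90°
n=3: pose=(-8,-7,N); sL=10/39, sR=2/3; mL=-31/39, mR=-5/39; mL+mR=-12/13 → advance -1; mR−mL=2/3 → turn +1·90°
n=4: pose=(-8,-8,W); sL=60/173, sR=12/37; mL=-3186/6401, mR=-30/173; mL+mR=-4296/6401 → advance -1; mR−mL=12/37 → turn +1·90°
n=5: pose=(-7,-8,S); sL=15/16, sR=15/49; mL=-1215/1568, mR=-15/32; mL+mR=-975/784 → advance -1; mR−mL=15/49 → turn +1·90°
n=6: pose=(-7,-7,E); sL=12/25, sR=60/101; mL=-2106/2525, mR=-6/25; mL+mR=-2712/2525 → advance -1; mR−mL=60/101 → turn +1·90°
n=7: pose=(-8,-7,N); sL=10/39, sR=2/3; mL=-31/39, mR=-5/39; mL+mR=-12/13 → advance -1; mR−mL=2/3 → turn +1·90°

0 60/173 12/37 -3186/6401 -30/173 -8 -8 W
1 15/16 15/49 -1215/1568 -15/32 -7 -8 S
2 12/25 60/101 -2106/2525 -6/25 -7 -7 E
3 10/39 2/3 -31/39 -5/39 -8 -7 N
4 60/173 12/37 -3186/6401 -30/173 -8 -8 W
5 15/16 15/49 -1215/1568 -15/32 -7 -8 S
6 12/25 60/101 -2106/2525 -6/25 -7 -7 E
7 10/39 2/3 -31/39 -5/39 -8 -7 N
final -8 -8 W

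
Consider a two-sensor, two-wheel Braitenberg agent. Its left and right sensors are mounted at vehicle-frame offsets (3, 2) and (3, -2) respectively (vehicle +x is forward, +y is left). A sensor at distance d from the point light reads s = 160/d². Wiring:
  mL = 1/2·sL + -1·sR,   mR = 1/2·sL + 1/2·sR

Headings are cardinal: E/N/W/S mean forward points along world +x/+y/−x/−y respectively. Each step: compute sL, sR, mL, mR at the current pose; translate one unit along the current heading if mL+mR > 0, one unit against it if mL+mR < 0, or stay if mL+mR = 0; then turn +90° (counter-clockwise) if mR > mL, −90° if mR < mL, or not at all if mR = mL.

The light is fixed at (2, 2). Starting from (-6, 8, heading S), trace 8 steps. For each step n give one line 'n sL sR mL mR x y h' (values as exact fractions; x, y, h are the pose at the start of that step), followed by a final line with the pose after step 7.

n=0: pose=(-6,8,S); sL=32/9, sR=160/109; mL=304/981, mR=2464/981; mL+mR=2768/981 → advance +1; mR−mL=240/109 → turn +1·90°
n=1: pose=(-6,7,E); sL=80/37, sR=80/17; mL=-2280/629, mR=2160/629; mL+mR=-120/629 → advance -1; mR−mL=120/17 → turn +1·90°
n=2: pose=(-7,7,N); sL=32/37, sR=160/113; mL=-4112/4181, mR=4768/4181; mL+mR=656/4181 → advance +1; mR−mL=240/113 → turn +1·90°
n=3: pose=(-7,8,W); sL=1, sR=10/13; mL=-7/26, mR=23/26; mL+mR=8/13 → advance +1; mR−mL=15/13 → turn +1·90°
n=4: pose=(-8,8,S); sL=160/73, sR=160/153; mL=560/11169, mR=18080/11169; mL+mR=18640/11169 → advance +1; mR−mL=80/51 → turn +1·90°
n=5: pose=(-8,7,E); sL=80/49, sR=80/29; mL=-2760/1421, mR=3120/1421; mL+mR=360/1421 → advance +1; mR−mL=120/29 → turn +1·90°
n=6: pose=(-7,7,N); sL=32/37, sR=160/113; mL=-4112/4181, mR=4768/4181; mL+mR=656/4181 → advance +1; mR−mL=240/113 → turn +1·90°
n=7: pose=(-7,8,W); sL=1, sR=10/13; mL=-7/26, mR=23/26; mL+mR=8/13 → advance +1; mR−mL=15/13 → turn +1·90°

0 32/9 160/109 304/981 2464/981 -6 8 S
1 80/37 80/17 -2280/629 2160/629 -6 7 E
2 32/37 160/113 -4112/4181 4768/4181 -7 7 N
3 1 10/13 -7/26 23/26 -7 8 W
4 160/73 160/153 560/11169 18080/11169 -8 8 S
5 80/49 80/29 -2760/1421 3120/1421 -8 7 E
6 32/37 160/113 -4112/4181 4768/4181 -7 7 N
7 1 10/13 -7/26 23/26 -7 8 W
final -8 8 S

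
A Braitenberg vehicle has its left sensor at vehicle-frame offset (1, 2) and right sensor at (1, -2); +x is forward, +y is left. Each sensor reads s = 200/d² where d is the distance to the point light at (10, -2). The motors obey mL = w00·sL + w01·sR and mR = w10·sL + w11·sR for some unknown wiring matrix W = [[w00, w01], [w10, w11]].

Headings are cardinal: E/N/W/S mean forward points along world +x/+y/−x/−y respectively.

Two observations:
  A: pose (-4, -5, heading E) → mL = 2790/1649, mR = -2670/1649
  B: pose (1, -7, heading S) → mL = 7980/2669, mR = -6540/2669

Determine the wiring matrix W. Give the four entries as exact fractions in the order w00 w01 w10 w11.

1 1/2 -1/2 -1

obs A: pose=(-4,-5,E) → sL=20/17, sR=100/97, mL=2790/1649, mR=-2670/1649
obs B: pose=(1,-7,S) → sL=40/17, sR=200/157, mL=7980/2669, mR=-6540/2669
sensor matrix S = [[20/17, 100/97], [40/17, 200/157]]; det S = -240000/258893
solve [mL_A; mL_B] = S·[w00; w01] and [mR_A; mR_B] = S·[w10; w11]:
  w00 = 1, w01 = 1/2, w10 = -1/2, w11 = -1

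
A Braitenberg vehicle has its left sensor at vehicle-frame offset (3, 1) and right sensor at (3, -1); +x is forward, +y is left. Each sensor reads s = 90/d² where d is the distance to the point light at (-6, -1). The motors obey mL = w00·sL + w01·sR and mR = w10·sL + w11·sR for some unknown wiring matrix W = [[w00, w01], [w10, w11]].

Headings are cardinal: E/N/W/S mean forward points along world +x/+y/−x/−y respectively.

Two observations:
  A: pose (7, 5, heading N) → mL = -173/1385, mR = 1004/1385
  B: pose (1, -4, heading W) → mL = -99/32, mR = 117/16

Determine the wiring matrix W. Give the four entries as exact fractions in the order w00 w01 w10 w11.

1/2 -1 1 1

obs A: pose=(7,5,N) → sL=2/5, sR=90/277, mL=-173/1385, mR=1004/1385
obs B: pose=(1,-4,W) → sL=45/16, sR=9/2, mL=-99/32, mR=117/16
sensor matrix S = [[2/5, 90/277], [45/16, 9/2]]; det S = 9819/11080
solve [mL_A; mL_B] = S·[w00; w01] and [mR_A; mR_B] = S·[w10; w11]:
  w00 = 1/2, w01 = -1, w10 = 1, w11 = 1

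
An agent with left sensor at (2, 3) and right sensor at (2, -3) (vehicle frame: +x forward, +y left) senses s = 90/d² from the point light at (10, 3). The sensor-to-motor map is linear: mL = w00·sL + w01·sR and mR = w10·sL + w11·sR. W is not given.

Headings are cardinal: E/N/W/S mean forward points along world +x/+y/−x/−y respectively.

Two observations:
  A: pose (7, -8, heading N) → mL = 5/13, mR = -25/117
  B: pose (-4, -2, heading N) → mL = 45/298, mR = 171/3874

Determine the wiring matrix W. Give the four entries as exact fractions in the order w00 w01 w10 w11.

1/2 0 -1 1/2

obs A: pose=(7,-8,N) → sL=10/13, sR=10/9, mL=5/13, mR=-25/117
obs B: pose=(-4,-2,N) → sL=45/149, sR=9/13, mL=45/298, mR=171/3874
sensor matrix S = [[10/13, 10/9], [45/149, 9/13]]; det S = 4960/25181
solve [mL_A; mL_B] = S·[w00; w01] and [mR_A; mR_B] = S·[w10; w11]:
  w00 = 1/2, w01 = 0, w10 = -1, w11 = 1/2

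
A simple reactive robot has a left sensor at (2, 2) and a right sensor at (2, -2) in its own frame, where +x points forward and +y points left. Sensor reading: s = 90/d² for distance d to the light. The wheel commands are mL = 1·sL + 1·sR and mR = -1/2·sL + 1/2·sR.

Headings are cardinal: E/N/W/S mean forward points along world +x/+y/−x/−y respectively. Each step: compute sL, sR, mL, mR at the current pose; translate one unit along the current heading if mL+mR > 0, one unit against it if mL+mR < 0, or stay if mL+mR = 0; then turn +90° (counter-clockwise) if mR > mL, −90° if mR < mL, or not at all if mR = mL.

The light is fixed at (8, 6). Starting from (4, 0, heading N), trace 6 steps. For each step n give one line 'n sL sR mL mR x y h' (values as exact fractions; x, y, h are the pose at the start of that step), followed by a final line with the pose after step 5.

0 45/26 9/2 81/13 18/13 4 0 N
1 90/13 90/53 5940/689 -1800/689 4 1 E
2 9/5 45/37 558/185 -54/185 5 1 S
3 90/89 90/41 11700/3649 2160/3649 5 0 W
4 45/26 9/2 81/13 18/13 4 0 N
5 90/13 90/53 5940/689 -1800/689 4 1 E
final 5 1 S

n=0: pose=(4,0,N); sL=45/26, sR=9/2; mL=81/13, mR=18/13; mL+mR=99/13 → advance +1; mR−mL=-63/13 → turn -1·90°
n=1: pose=(4,1,E); sL=90/13, sR=90/53; mL=5940/689, mR=-1800/689; mL+mR=4140/689 → advance +1; mR−mL=-7740/689 → turn -1·90°
n=2: pose=(5,1,S); sL=9/5, sR=45/37; mL=558/185, mR=-54/185; mL+mR=504/185 → advance +1; mR−mL=-612/185 → turn -1·90°
n=3: pose=(5,0,W); sL=90/89, sR=90/41; mL=11700/3649, mR=2160/3649; mL+mR=13860/3649 → advance +1; mR−mL=-9540/3649 → turn -1·90°
n=4: pose=(4,0,N); sL=45/26, sR=9/2; mL=81/13, mR=18/13; mL+mR=99/13 → advance +1; mR−mL=-63/13 → turn -1·90°
n=5: pose=(4,1,E); sL=90/13, sR=90/53; mL=5940/689, mR=-1800/689; mL+mR=4140/689 → advance +1; mR−mL=-7740/689 → turn -1·90°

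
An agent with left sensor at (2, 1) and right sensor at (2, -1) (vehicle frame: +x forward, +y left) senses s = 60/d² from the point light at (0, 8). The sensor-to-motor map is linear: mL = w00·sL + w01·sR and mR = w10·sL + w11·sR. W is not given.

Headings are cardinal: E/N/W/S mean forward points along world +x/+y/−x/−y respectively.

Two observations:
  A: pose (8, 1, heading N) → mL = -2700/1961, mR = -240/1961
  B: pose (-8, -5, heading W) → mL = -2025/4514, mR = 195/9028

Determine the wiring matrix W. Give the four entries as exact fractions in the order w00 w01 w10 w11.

-1 -1 -1/2 1/2

obs A: pose=(8,1,N) → sL=30/37, sR=30/53, mL=-2700/1961, mR=-240/1961
obs B: pose=(-8,-5,W) → sL=15/74, sR=15/61, mL=-2025/4514, mR=195/9028
sensor matrix S = [[30/37, 30/53], [15/74, 15/61]]; det S = 10125/119621
solve [mL_A; mL_B] = S·[w00; w01] and [mR_A; mR_B] = S·[w10; w11]:
  w00 = -1, w01 = -1, w10 = -1/2, w11 = 1/2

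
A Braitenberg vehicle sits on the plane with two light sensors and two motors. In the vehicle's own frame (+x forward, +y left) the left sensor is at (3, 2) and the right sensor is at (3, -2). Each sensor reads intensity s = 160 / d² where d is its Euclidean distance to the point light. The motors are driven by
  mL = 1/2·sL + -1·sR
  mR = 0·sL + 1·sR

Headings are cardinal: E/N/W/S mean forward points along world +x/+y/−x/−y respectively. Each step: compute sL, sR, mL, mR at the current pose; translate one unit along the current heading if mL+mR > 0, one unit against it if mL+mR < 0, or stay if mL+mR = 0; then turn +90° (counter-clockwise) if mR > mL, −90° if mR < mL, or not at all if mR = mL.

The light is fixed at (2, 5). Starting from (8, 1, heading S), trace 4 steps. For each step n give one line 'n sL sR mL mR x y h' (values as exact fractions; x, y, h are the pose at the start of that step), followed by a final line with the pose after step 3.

n=0: pose=(8,1,S); sL=160/113, sR=32/13; mL=-2576/1469, mR=32/13; mL+mR=80/113 → advance +1; mR−mL=6192/1469 → turn +1·90°
n=1: pose=(8,0,E); sL=16/9, sR=16/13; mL=-40/117, mR=16/13; mL+mR=8/9 → advance +1; mR−mL=184/117 → turn +1·90°
n=2: pose=(9,0,N); sL=160/29, sR=32/17; mL=432/493, mR=32/17; mL+mR=80/29 → advance +1; mR−mL=496/493 → turn +1·90°
n=3: pose=(9,1,W); sL=40/13, sR=8; mL=-84/13, mR=8; mL+mR=20/13 → advance +1; mR−mL=188/13 → turn +1·90°

0 160/113 32/13 -2576/1469 32/13 8 1 S
1 16/9 16/13 -40/117 16/13 8 0 E
2 160/29 32/17 432/493 32/17 9 0 N
3 40/13 8 -84/13 8 9 1 W
final 8 1 S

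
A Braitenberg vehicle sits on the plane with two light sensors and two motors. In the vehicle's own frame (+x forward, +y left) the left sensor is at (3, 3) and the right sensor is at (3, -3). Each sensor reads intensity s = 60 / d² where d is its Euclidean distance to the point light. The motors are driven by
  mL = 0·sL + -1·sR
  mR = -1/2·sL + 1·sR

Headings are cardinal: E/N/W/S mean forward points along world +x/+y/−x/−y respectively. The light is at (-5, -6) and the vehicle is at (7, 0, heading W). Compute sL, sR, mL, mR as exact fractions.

2/3 10/27 -10/27 1/27

left sensor world pos  = (4, -3); dL² = 90
right sensor world pos = (4, 3); dR² = 162
sL = 60/90 = 2/3
sR = 60/162 = 10/27
mL = 0·sL + -1·sR = -10/27
mR = -1/2·sL + 1·sR = 1/27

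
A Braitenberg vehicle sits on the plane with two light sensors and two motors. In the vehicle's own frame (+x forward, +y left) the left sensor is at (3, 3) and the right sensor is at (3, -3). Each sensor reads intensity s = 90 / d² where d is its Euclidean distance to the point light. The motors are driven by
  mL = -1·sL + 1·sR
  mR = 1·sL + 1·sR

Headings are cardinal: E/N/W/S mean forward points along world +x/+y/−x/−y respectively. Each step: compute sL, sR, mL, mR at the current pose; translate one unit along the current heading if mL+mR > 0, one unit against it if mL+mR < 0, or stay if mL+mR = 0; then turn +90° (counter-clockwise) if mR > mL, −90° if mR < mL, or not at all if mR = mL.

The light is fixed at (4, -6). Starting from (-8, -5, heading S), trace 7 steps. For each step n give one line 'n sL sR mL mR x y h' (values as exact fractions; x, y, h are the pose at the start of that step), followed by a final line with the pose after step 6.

n=0: pose=(-8,-5,S); sL=18/17, sR=90/229; mL=-2592/3893, mR=5652/3893; mL+mR=180/229 → advance +1; mR−mL=36/17 → turn +1·90°
n=1: pose=(-8,-6,E); sL=1, sR=1; mL=0, mR=2; mL+mR=2 → advance +1; mR−mL=2 → turn +1·90°
n=2: pose=(-7,-6,N); sL=18/41, sR=90/73; mL=2376/2993, mR=5004/2993; mL+mR=180/73 → advance +1; mR−mL=36/41 → turn +1·90°
n=3: pose=(-7,-5,W); sL=9/20, sR=45/106; mL=-27/1060, mR=927/1060; mL+mR=45/53 → advance +1; mR−mL=9/10 → turn +1·90°
n=4: pose=(-8,-5,S); sL=18/17, sR=90/229; mL=-2592/3893, mR=5652/3893; mL+mR=180/229 → advance +1; mR−mL=36/17 → turn +1·90°
n=5: pose=(-8,-6,E); sL=1, sR=1; mL=0, mR=2; mL+mR=2 → advance +1; mR−mL=2 → turn +1·90°
n=6: pose=(-7,-6,N); sL=18/41, sR=90/73; mL=2376/2993, mR=5004/2993; mL+mR=180/73 → advance +1; mR−mL=36/41 → turn +1·90°

0 18/17 90/229 -2592/3893 5652/3893 -8 -5 S
1 1 1 0 2 -8 -6 E
2 18/41 90/73 2376/2993 5004/2993 -7 -6 N
3 9/20 45/106 -27/1060 927/1060 -7 -5 W
4 18/17 90/229 -2592/3893 5652/3893 -8 -5 S
5 1 1 0 2 -8 -6 E
6 18/41 90/73 2376/2993 5004/2993 -7 -6 N
final -7 -5 W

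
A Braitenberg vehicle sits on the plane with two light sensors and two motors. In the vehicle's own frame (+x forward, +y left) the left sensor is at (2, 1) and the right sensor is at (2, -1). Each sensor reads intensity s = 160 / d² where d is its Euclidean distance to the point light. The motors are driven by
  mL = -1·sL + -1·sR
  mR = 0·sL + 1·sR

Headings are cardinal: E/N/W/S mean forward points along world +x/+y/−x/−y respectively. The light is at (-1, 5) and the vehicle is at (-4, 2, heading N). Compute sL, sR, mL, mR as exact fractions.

160/17 32 -704/17 32

left sensor world pos  = (-5, 4); dL² = 17
right sensor world pos = (-3, 4); dR² = 5
sL = 160/17 = 160/17
sR = 160/5 = 32
mL = -1·sL + -1·sR = -704/17
mR = 0·sL + 1·sR = 32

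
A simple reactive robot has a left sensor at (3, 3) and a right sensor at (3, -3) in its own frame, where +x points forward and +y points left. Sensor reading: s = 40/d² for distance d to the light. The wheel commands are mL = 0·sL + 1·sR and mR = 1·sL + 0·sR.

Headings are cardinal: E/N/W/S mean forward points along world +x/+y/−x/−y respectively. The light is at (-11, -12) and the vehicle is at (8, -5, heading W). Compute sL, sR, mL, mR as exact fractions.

5/34 10/89 10/89 5/34

left sensor world pos  = (5, -8); dL² = 272
right sensor world pos = (5, -2); dR² = 356
sL = 40/272 = 5/34
sR = 40/356 = 10/89
mL = 0·sL + 1·sR = 10/89
mR = 1·sL + 0·sR = 5/34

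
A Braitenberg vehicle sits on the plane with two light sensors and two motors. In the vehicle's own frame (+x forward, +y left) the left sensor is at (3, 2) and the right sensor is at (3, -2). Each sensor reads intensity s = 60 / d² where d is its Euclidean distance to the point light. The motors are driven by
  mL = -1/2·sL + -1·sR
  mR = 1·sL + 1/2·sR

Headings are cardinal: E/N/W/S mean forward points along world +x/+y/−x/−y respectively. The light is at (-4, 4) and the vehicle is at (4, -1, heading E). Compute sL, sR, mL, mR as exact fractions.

6/13 6/17 -129/221 141/221

left sensor world pos  = (7, 1); dL² = 130
right sensor world pos = (7, -3); dR² = 170
sL = 60/130 = 6/13
sR = 60/170 = 6/17
mL = -1/2·sL + -1·sR = -129/221
mR = 1·sL + 1/2·sR = 141/221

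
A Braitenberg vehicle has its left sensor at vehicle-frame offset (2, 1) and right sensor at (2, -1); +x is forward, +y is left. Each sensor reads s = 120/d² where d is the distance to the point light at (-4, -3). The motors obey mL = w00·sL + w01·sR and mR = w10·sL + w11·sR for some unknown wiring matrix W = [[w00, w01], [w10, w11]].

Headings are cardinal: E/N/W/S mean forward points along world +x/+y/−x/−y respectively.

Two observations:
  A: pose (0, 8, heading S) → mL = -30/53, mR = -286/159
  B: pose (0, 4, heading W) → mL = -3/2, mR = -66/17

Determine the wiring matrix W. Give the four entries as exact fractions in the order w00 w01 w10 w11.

-1/2 0 -1 -1/2

obs A: pose=(0,8,S) → sL=60/53, sR=4/3, mL=-30/53, mR=-286/159
obs B: pose=(0,4,W) → sL=3, sR=30/17, mL=-3/2, mR=-66/17
sensor matrix S = [[60/53, 4/3], [3, 30/17]]; det S = -1804/901
solve [mL_A; mL_B] = S·[w00; w01] and [mR_A; mR_B] = S·[w10; w11]:
  w00 = -1/2, w01 = 0, w10 = -1, w11 = -1/2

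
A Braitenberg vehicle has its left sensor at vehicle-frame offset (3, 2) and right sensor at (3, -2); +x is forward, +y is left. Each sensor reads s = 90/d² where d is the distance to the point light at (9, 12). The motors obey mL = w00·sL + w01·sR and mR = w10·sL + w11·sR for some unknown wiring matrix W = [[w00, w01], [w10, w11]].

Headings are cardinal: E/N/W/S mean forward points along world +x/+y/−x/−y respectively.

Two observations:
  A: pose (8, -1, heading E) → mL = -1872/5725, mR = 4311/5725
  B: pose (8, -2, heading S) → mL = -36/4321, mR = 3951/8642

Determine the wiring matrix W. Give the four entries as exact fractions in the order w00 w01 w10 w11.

obs A: pose=(8,-1,E) → sL=18/25, sR=90/229, mL=-1872/5725, mR=4311/5725
obs B: pose=(8,-2,S) → sL=9/29, sR=45/149, mL=-36/4321, mR=3951/8642
sensor matrix S = [[18/25, 90/229], [9/29, 45/149]]; det S = 472392/4947545
solve [mL_A; mL_B] = S·[w00; w01] and [mR_A; mR_B] = S·[w10; w11]:
  w00 = -1, w01 = 1, w10 = 1/2, w11 = 1

-1 1 1/2 1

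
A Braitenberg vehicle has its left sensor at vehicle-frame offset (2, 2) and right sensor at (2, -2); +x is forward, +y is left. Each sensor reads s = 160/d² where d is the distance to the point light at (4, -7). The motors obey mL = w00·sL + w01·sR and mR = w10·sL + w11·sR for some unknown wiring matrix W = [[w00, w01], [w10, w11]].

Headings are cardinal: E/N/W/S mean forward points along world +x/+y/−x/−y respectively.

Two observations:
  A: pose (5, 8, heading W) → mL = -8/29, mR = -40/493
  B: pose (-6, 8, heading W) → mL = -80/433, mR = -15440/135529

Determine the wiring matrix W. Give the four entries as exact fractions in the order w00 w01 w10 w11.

0 -1/2 1/2 -1

obs A: pose=(5,8,W) → sL=16/17, sR=16/29, mL=-8/29, mR=-40/493
obs B: pose=(-6,8,W) → sL=160/313, sR=160/433, mL=-80/433, mR=-15440/135529
sensor matrix S = [[16/17, 16/29], [160/313, 160/433]]; det S = 4392960/66815797
solve [mL_A; mL_B] = S·[w00; w01] and [mR_A; mR_B] = S·[w10; w11]:
  w00 = 0, w01 = -1/2, w10 = 1/2, w11 = -1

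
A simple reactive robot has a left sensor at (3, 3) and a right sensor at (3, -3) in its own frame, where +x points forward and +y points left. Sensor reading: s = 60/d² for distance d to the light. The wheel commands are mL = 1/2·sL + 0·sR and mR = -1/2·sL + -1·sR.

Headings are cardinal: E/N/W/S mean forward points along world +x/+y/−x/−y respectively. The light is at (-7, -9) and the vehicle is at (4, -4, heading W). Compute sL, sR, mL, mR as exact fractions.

left sensor world pos  = (1, -7); dL² = 68
right sensor world pos = (1, -1); dR² = 128
sL = 60/68 = 15/17
sR = 60/128 = 15/32
mL = 1/2·sL + 0·sR = 15/34
mR = -1/2·sL + -1·sR = -495/544

15/17 15/32 15/34 -495/544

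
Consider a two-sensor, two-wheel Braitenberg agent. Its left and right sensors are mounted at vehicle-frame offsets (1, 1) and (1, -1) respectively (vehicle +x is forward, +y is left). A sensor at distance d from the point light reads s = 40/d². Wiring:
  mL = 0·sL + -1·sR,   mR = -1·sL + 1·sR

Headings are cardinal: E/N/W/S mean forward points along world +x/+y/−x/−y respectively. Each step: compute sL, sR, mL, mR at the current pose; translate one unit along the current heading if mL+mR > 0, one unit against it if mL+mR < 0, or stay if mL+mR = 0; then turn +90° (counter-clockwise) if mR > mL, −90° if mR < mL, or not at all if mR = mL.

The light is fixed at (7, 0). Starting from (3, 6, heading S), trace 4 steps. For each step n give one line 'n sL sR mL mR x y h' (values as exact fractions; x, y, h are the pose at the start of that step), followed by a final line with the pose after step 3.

0 20/17 4/5 -4/5 -32/85 3 6 S
1 40/73 8/9 -8/9 224/657 3 7 E
2 2/5 1/2 -1/2 1/10 2 7 N
3 40/61 8/17 -8/17 -192/1037 2 6 W
final 3 6 S

n=0: pose=(3,6,S); sL=20/17, sR=4/5; mL=-4/5, mR=-32/85; mL+mR=-20/17 → advance -1; mR−mL=36/85 → turn +1·90°
n=1: pose=(3,7,E); sL=40/73, sR=8/9; mL=-8/9, mR=224/657; mL+mR=-40/73 → advance -1; mR−mL=808/657 → turn +1·90°
n=2: pose=(2,7,N); sL=2/5, sR=1/2; mL=-1/2, mR=1/10; mL+mR=-2/5 → advance -1; mR−mL=3/5 → turn +1·90°
n=3: pose=(2,6,W); sL=40/61, sR=8/17; mL=-8/17, mR=-192/1037; mL+mR=-40/61 → advance -1; mR−mL=296/1037 → turn +1·90°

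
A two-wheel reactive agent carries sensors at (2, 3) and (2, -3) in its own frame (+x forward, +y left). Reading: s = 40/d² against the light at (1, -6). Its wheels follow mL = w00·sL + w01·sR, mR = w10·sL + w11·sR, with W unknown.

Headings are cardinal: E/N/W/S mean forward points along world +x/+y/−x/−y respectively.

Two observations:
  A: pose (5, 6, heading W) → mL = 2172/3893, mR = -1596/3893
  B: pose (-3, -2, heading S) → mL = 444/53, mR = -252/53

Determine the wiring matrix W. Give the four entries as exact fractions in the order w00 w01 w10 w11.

obs A: pose=(5,6,W) → sL=8/17, sR=40/229, mL=2172/3893, mR=-1596/3893
obs B: pose=(-3,-2,S) → sL=8, sR=40/53, mL=444/53, mR=-252/53
sensor matrix S = [[8/17, 40/229], [8, 40/53]]; det S = -215040/206329
solve [mL_A; mL_B] = S·[w00; w01] and [mR_A; mR_B] = S·[w10; w11]:
  w00 = 1, w01 = 1/2, w10 = -1/2, w11 = -1

1 1/2 -1/2 -1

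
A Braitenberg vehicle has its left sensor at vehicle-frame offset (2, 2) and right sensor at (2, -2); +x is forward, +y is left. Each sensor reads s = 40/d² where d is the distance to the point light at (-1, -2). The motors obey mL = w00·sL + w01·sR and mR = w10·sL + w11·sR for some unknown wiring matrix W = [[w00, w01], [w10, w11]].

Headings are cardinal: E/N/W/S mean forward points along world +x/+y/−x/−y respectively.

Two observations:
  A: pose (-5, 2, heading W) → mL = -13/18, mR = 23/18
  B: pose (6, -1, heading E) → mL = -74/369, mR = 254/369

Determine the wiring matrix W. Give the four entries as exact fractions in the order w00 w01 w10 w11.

obs A: pose=(-5,2,W) → sL=1, sR=5/9, mL=-13/18, mR=23/18
obs B: pose=(6,-1,E) → sL=4/9, sR=20/41, mL=-74/369, mR=254/369
sensor matrix S = [[1, 5/9], [4/9, 20/41]]; det S = 800/3321
solve [mL_A; mL_B] = S·[w00; w01] and [mR_A; mR_B] = S·[w10; w11]:
  w00 = -1, w01 = 1/2, w10 = 1, w11 = 1/2

-1 1/2 1 1/2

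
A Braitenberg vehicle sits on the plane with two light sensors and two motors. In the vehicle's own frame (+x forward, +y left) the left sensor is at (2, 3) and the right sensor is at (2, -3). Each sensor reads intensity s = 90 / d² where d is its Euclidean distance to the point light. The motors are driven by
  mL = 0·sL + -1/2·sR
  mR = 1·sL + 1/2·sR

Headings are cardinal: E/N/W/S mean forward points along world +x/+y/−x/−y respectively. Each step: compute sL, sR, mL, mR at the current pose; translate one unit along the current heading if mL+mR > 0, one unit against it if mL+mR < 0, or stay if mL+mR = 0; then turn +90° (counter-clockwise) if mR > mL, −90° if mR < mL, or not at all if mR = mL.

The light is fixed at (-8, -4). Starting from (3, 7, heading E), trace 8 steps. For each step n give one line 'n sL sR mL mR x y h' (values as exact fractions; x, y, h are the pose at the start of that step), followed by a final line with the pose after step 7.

0 18/73 90/233 -45/233 7479/17009 3 7 E
1 9/25 45/197 -45/394 4671/9850 4 7 N
2 90/181 18/65 -9/65 7479/11765 4 8 W
3 45/148 45/82 -45/164 1755/3034 3 8 S
4 18/73 90/233 -45/233 7479/17009 3 7 E
5 9/25 45/197 -45/394 4671/9850 4 7 N
6 90/181 18/65 -9/65 7479/11765 4 8 W
7 45/148 45/82 -45/164 1755/3034 3 8 S
final 3 7 E

n=0: pose=(3,7,E); sL=18/73, sR=90/233; mL=-45/233, mR=7479/17009; mL+mR=18/73 → advance +1; mR−mL=10764/17009 → turn +1·90°
n=1: pose=(4,7,N); sL=9/25, sR=45/197; mL=-45/394, mR=4671/9850; mL+mR=9/25 → advance +1; mR−mL=2898/4925 → turn +1·90°
n=2: pose=(4,8,W); sL=90/181, sR=18/65; mL=-9/65, mR=7479/11765; mL+mR=90/181 → advance +1; mR−mL=9108/11765 → turn +1·90°
n=3: pose=(3,8,S); sL=45/148, sR=45/82; mL=-45/164, mR=1755/3034; mL+mR=45/148 → advance +1; mR−mL=5175/6068 → turn +1·90°
n=4: pose=(3,7,E); sL=18/73, sR=90/233; mL=-45/233, mR=7479/17009; mL+mR=18/73 → advance +1; mR−mL=10764/17009 → turn +1·90°
n=5: pose=(4,7,N); sL=9/25, sR=45/197; mL=-45/394, mR=4671/9850; mL+mR=9/25 → advance +1; mR−mL=2898/4925 → turn +1·90°
n=6: pose=(4,8,W); sL=90/181, sR=18/65; mL=-9/65, mR=7479/11765; mL+mR=90/181 → advance +1; mR−mL=9108/11765 → turn +1·90°
n=7: pose=(3,8,S); sL=45/148, sR=45/82; mL=-45/164, mR=1755/3034; mL+mR=45/148 → advance +1; mR−mL=5175/6068 → turn +1·90°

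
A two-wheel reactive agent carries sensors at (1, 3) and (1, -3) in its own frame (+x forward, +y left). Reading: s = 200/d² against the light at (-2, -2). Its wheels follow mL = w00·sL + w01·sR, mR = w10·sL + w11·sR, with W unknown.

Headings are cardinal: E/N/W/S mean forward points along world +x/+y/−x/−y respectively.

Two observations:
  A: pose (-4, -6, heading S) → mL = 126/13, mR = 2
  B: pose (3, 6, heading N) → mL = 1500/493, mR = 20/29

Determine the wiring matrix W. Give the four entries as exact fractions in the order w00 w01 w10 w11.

1 1/2 0 1/2

obs A: pose=(-4,-6,S) → sL=100/13, sR=4, mL=126/13, mR=2
obs B: pose=(3,6,N) → sL=40/17, sR=40/29, mL=1500/493, mR=20/29
sensor matrix S = [[100/13, 4], [40/17, 40/29]]; det S = 7680/6409
solve [mL_A; mL_B] = S·[w00; w01] and [mR_A; mR_B] = S·[w10; w11]:
  w00 = 1, w01 = 1/2, w10 = 0, w11 = 1/2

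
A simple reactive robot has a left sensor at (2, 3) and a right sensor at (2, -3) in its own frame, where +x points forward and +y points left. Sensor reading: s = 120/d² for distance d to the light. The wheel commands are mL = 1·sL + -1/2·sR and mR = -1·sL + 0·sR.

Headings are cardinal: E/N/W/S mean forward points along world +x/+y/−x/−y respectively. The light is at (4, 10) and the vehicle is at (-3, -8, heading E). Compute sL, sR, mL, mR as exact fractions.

left sensor world pos  = (-1, -5); dL² = 250
right sensor world pos = (-1, -11); dR² = 466
sL = 120/250 = 12/25
sR = 120/466 = 60/233
mL = 1·sL + -1/2·sR = 2046/5825
mR = -1·sL + 0·sR = -12/25

12/25 60/233 2046/5825 -12/25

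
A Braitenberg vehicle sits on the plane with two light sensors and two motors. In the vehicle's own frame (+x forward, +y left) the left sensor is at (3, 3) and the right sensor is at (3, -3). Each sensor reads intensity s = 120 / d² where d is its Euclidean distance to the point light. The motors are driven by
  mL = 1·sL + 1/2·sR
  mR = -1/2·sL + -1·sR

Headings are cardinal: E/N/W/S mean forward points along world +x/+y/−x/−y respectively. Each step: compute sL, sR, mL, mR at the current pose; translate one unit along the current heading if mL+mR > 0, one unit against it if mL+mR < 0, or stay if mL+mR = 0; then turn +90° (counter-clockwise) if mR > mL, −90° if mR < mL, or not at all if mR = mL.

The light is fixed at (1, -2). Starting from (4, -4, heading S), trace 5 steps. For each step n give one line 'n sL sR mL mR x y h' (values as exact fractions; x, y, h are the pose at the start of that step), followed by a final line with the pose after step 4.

n=0: pose=(4,-4,S); sL=120/61, sR=24/5; mL=1332/305, mR=-1764/305; mL+mR=-432/305 → advance -1; mR−mL=-3096/305 → turn -1·90°
n=1: pose=(4,-3,W); sL=15/2, sR=30; mL=45/2, mR=-135/4; mL+mR=-45/4 → advance -1; mR−mL=-225/4 → turn -1·90°
n=2: pose=(5,-3,N); sL=24, sR=120/53; mL=1332/53, mR=-756/53; mL+mR=576/53 → advance +1; mR−mL=-2088/53 → turn -1·90°
n=3: pose=(5,-2,E); sL=60/29, sR=60/29; mL=90/29, mR=-90/29; mL+mR=0 → advance +0; mR−mL=-180/29 → turn -1·90°
n=4: pose=(5,-2,S); sL=60/29, sR=12; mL=234/29, mR=-378/29; mL+mR=-144/29 → advance -1; mR−mL=-612/29 → turn -1·90°

0 120/61 24/5 1332/305 -1764/305 4 -4 S
1 15/2 30 45/2 -135/4 4 -3 W
2 24 120/53 1332/53 -756/53 5 -3 N
3 60/29 60/29 90/29 -90/29 5 -2 E
4 60/29 12 234/29 -378/29 5 -2 S
final 5 -1 W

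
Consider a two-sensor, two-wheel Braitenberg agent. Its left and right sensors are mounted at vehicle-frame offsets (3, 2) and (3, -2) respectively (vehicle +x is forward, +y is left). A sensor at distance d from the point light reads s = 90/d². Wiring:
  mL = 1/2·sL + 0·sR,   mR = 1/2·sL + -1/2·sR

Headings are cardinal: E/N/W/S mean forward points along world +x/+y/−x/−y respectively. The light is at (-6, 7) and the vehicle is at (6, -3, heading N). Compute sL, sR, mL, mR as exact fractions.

90/149 18/49 45/149 864/7301

left sensor world pos  = (4, 0); dL² = 149
right sensor world pos = (8, 0); dR² = 245
sL = 90/149 = 90/149
sR = 90/245 = 18/49
mL = 1/2·sL + 0·sR = 45/149
mR = 1/2·sL + -1/2·sR = 864/7301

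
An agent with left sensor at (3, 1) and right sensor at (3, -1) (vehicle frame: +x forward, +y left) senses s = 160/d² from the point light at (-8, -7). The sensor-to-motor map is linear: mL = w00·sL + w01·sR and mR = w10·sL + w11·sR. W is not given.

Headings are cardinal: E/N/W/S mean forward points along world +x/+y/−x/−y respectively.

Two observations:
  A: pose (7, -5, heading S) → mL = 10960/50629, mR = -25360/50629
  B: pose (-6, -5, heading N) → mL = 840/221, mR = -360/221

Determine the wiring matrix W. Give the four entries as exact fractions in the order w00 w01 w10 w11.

1 -1/2 1/2 -1

obs A: pose=(7,-5,S) → sL=160/257, sR=160/197, mL=10960/50629, mR=-25360/50629
obs B: pose=(-6,-5,N) → sL=80/13, sR=80/17, mL=840/221, mR=-360/221
sensor matrix S = [[160/257, 160/197], [80/13, 80/17]]; det S = -23142400/11189009
solve [mL_A; mL_B] = S·[w00; w01] and [mR_A; mR_B] = S·[w10; w11]:
  w00 = 1, w01 = -1/2, w10 = 1/2, w11 = -1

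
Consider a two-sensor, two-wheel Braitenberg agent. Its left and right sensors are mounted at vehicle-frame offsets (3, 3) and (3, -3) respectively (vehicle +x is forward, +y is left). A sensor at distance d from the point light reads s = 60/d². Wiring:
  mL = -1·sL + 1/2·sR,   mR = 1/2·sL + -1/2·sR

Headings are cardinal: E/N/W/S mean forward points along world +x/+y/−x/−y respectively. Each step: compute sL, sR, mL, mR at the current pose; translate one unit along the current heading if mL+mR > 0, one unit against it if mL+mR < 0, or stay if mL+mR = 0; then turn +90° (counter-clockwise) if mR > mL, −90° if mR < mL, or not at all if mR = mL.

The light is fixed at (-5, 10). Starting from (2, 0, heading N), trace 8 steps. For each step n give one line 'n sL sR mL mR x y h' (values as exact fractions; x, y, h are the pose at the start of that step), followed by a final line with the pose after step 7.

0 12/13 60/149 -1398/1937 504/1937 2 0 N
1 15/53 3/4 39/424 -99/424 2 -1 W
2 60/89 12/37 -1686/3293 576/3293 3 -1 N
3 6/25 30/53 57/1325 -216/1325 3 -2 W
4 20/39 4/15 -74/195 8/65 4 -2 N
5 15/73 15/34 75/4964 -585/4964 4 -3 W
6 60/149 60/269 -11670/40081 3600/40081 5 -3 N
7 30/169 6/17 -3/2873 -252/2873 5 -4 W
final 6 -4 N

n=0: pose=(2,0,N); sL=12/13, sR=60/149; mL=-1398/1937, mR=504/1937; mL+mR=-6/13 → advance -1; mR−mL=1902/1937 → turn +1·90°
n=1: pose=(2,-1,W); sL=15/53, sR=3/4; mL=39/424, mR=-99/424; mL+mR=-15/106 → advance -1; mR−mL=-69/212 → turn -1·90°
n=2: pose=(3,-1,N); sL=60/89, sR=12/37; mL=-1686/3293, mR=576/3293; mL+mR=-30/89 → advance -1; mR−mL=2262/3293 → turn +1·90°
n=3: pose=(3,-2,W); sL=6/25, sR=30/53; mL=57/1325, mR=-216/1325; mL+mR=-3/25 → advance -1; mR−mL=-273/1325 → turn -1·90°
n=4: pose=(4,-2,N); sL=20/39, sR=4/15; mL=-74/195, mR=8/65; mL+mR=-10/39 → advance -1; mR−mL=98/195 → turn +1·90°
n=5: pose=(4,-3,W); sL=15/73, sR=15/34; mL=75/4964, mR=-585/4964; mL+mR=-15/146 → advance -1; mR−mL=-165/1241 → turn -1·90°
n=6: pose=(5,-3,N); sL=60/149, sR=60/269; mL=-11670/40081, mR=3600/40081; mL+mR=-30/149 → advance -1; mR−mL=15270/40081 → turn +1·90°
n=7: pose=(5,-4,W); sL=30/169, sR=6/17; mL=-3/2873, mR=-252/2873; mL+mR=-15/169 → advance -1; mR−mL=-249/2873 → turn -1·90°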